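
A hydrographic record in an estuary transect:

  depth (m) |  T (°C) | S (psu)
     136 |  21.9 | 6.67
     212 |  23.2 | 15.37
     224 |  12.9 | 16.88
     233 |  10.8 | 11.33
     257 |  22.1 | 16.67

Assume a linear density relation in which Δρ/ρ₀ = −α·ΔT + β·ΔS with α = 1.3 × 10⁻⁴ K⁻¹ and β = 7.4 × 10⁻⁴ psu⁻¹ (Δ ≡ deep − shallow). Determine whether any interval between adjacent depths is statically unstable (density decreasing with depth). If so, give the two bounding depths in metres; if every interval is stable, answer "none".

Evaluate Δρ/ρ₀ = −αΔT + βΔS across each adjacent pair:
  136–212 m: −αΔT+βΔS = −(1.3 × 10⁻⁴)(+1.3)+(7.4 × 10⁻⁴)(+8.70) = 6.3 × 10⁻³ → stable
  212–224 m: −αΔT+βΔS = −(1.3 × 10⁻⁴)(-10.3)+(7.4 × 10⁻⁴)(+1.51) = 2.5 × 10⁻³ → stable
  224–233 m: −αΔT+βΔS = −(1.3 × 10⁻⁴)(-2.1)+(7.4 × 10⁻⁴)(-5.55) = -3.8 × 10⁻³ → UNSTABLE
  233–257 m: −αΔT+βΔS = −(1.3 × 10⁻⁴)(+11.3)+(7.4 × 10⁻⁴)(+5.34) = 2.5 × 10⁻³ → stable
The 224–233 m interval has Δρ < 0: lighter water underlies denser water.

224–233 m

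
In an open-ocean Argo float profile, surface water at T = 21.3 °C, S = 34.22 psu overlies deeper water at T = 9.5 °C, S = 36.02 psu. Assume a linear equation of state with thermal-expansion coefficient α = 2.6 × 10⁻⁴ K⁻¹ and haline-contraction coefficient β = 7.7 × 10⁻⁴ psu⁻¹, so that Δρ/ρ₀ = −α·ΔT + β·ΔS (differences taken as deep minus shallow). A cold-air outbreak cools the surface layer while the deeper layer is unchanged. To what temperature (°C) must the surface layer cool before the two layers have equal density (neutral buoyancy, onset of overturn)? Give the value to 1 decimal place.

4.2 °C

Neutral buoyancy requires Δρ = 0, i.e. −α(T_deep − T_surf′) + β(S_deep − S_surf) = 0.
T_surf′ = T_deep − (β/α)·ΔS = 9.5 − (7.7 × 10⁻⁴/2.6 × 10⁻⁴)·(+1.80) = 4.169 °C.
Cooling required: 21.3 − (4.169) = 17.131 °C.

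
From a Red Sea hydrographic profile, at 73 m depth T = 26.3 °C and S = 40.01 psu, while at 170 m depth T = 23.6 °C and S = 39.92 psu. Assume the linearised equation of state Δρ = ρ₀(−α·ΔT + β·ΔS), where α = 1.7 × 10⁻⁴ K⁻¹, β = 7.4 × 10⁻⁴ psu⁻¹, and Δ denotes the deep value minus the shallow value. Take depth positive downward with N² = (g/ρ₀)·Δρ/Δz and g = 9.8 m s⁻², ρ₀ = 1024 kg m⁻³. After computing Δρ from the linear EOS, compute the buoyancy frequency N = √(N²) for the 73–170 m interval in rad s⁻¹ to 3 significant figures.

ΔT = -2.7 K, ΔS = -0.09 psu (deep − shallow).
Δρ/ρ₀ = −αΔT + βΔS = 4.59 × 10⁻⁴ − 6.66 × 10⁻⁵ = 3.924 × 10⁻⁴, so Δρ ≈ 0.4018 kg m⁻³.
N² = (g/ρ₀)·Δρ/Δz = g·(Δρ/ρ₀)/Δz = 9.8 × 3.924 × 10⁻⁴ / 97 = 3.9645 × 10⁻⁵ s⁻².
N = √(3.9645 × 10⁻⁵) = 6.2964 × 10⁻³ rad s⁻¹ ≈ 6.30 × 10⁻³ rad s⁻¹.

6.30 × 10⁻³ rad s⁻¹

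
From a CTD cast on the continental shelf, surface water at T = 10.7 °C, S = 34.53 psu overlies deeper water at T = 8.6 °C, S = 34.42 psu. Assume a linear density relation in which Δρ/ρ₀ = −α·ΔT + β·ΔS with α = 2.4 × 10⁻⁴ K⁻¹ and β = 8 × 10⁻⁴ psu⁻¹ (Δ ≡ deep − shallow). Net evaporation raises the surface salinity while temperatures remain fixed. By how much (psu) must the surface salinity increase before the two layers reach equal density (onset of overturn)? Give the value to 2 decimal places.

0.52 psu

Neutral buoyancy requires −α(T_deep − T_surf) + β(S_deep − S_surf′) = 0.
S_surf′ = S_deep − (α/β)·ΔT = 34.42 − (2.4 × 10⁻⁴/8 × 10⁻⁴)·(-2.1) = 35.0500 psu.
Increase required: 35.0500 − 34.53 = 0.5200 psu.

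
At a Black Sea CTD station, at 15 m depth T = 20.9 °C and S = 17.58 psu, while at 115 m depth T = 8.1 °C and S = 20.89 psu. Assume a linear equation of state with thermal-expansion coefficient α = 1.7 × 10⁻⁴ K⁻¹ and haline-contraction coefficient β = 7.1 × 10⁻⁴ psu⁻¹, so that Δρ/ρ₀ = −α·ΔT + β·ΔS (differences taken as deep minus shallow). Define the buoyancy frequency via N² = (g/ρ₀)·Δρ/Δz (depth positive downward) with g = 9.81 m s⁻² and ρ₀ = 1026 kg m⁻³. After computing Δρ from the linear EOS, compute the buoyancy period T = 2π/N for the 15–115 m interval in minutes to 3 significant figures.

ΔT = -12.8 K, ΔS = +3.31 psu (deep − shallow).
Δρ/ρ₀ = −αΔT + βΔS = 2.176 × 10⁻³ + 2.3501 × 10⁻³ = 4.5261 × 10⁻³, so Δρ ≈ 4.644 kg m⁻³.
N² = (g/ρ₀)·Δρ/Δz = g·(Δρ/ρ₀)/Δz = 9.81 × 4.5261 × 10⁻³ / 100 = 4.4401 × 10⁻⁴ s⁻².
N = √(4.4401 × 10⁻⁴) = 0.021072 rad s⁻¹ → T = 2π/N = 298.18 s = 4.9697 min ≈ 4.97 min.

4.97 min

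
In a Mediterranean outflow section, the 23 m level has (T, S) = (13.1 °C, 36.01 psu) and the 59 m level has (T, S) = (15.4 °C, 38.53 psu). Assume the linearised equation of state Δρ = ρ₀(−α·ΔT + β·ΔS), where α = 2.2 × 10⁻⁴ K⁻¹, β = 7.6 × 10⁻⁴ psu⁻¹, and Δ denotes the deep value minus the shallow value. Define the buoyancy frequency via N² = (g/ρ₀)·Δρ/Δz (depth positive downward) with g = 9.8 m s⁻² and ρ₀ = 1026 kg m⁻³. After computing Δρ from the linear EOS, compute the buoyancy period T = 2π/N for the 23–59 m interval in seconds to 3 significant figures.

321 s

ΔT = +2.3 K, ΔS = +2.52 psu (deep − shallow).
Δρ/ρ₀ = −αΔT + βΔS = -5.06 × 10⁻⁴ + 1.9152 × 10⁻³ = 1.4092 × 10⁻³, so Δρ ≈ 1.446 kg m⁻³.
N² = (g/ρ₀)·Δρ/Δz = g·(Δρ/ρ₀)/Δz = 9.8 × 1.4092 × 10⁻³ / 36 = 3.8362 × 10⁻⁴ s⁻².
N = √(3.8362 × 10⁻⁴) = 0.019586 rad s⁻¹ → T = 2π/N = 320.80 s ≈ 321 s.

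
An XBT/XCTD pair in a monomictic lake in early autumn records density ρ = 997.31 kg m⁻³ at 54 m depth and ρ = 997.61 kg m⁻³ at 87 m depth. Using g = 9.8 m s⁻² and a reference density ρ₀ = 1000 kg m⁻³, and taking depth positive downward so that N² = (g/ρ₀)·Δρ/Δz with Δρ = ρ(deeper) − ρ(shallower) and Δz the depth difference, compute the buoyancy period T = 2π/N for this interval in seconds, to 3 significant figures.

666 s

Δρ = 997.61 − 997.31 = 0.30 kg m⁻³ over Δz = 87 − 54 = 33 m.
N² = (9.8/1000) × (0.30/33) = 8.9091 × 10⁻⁵ s⁻².
N = √(8.9091 × 10⁻⁵) = 9.4388 × 10⁻³ rad s⁻¹, so T = 2π/N = 665.68 s ≈ 666 s.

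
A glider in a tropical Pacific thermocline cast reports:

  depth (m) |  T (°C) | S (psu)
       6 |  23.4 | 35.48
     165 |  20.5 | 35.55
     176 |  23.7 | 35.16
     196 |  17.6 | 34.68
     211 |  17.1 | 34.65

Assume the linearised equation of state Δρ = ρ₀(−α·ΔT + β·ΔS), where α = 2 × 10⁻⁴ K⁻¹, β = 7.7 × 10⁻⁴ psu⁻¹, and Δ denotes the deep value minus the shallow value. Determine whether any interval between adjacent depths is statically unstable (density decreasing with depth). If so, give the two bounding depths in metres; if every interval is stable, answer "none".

165–176 m

Evaluate Δρ/ρ₀ = −αΔT + βΔS across each adjacent pair:
  6–165 m: −αΔT+βΔS = −(2 × 10⁻⁴)(-2.9)+(7.7 × 10⁻⁴)(+0.07) = 6.3 × 10⁻⁴ → stable
  165–176 m: −αΔT+βΔS = −(2 × 10⁻⁴)(+3.2)+(7.7 × 10⁻⁴)(-0.39) = -9.4 × 10⁻⁴ → UNSTABLE
  176–196 m: −αΔT+βΔS = −(2 × 10⁻⁴)(-6.1)+(7.7 × 10⁻⁴)(-0.48) = 8.5 × 10⁻⁴ → stable
  196–211 m: −αΔT+βΔS = −(2 × 10⁻⁴)(-0.5)+(7.7 × 10⁻⁴)(-0.03) = 7.7 × 10⁻⁵ → stable
The 165–176 m interval has Δρ < 0: lighter water underlies denser water.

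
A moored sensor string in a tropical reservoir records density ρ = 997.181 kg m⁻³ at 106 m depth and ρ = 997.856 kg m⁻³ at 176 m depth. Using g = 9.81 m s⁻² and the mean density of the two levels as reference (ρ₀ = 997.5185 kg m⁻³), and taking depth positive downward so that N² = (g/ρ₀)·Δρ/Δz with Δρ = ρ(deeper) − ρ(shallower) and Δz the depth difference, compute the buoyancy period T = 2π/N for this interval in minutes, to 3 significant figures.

10.8 min

Δρ = 997.856 − 997.181 = 0.675 kg m⁻³ over Δz = 176 − 106 = 70 m.
N² = (9.81/997.5185) × (0.675/70) = 9.4832 × 10⁻⁵ s⁻².
N = √(9.4832 × 10⁻⁵) = 9.7382 × 10⁻³ rad s⁻¹, so T = 2π/N = 645.21 s = 10.754 min ≈ 10.8 min.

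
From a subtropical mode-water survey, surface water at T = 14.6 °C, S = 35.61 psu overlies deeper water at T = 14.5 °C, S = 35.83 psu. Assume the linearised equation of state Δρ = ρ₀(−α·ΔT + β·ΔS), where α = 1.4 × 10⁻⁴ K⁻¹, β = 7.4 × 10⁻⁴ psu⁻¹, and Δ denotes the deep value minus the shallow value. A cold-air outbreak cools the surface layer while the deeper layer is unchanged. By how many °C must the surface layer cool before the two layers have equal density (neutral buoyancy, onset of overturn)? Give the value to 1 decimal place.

Neutral buoyancy requires Δρ = 0, i.e. −α(T_deep − T_surf′) + β(S_deep − S_surf) = 0.
T_surf′ = T_deep − (β/α)·ΔS = 14.5 − (7.4 × 10⁻⁴/1.4 × 10⁻⁴)·(+0.22) = 13.337 °C.
Cooling required: 14.6 − (13.337) = 1.263 °C.

1.3 °C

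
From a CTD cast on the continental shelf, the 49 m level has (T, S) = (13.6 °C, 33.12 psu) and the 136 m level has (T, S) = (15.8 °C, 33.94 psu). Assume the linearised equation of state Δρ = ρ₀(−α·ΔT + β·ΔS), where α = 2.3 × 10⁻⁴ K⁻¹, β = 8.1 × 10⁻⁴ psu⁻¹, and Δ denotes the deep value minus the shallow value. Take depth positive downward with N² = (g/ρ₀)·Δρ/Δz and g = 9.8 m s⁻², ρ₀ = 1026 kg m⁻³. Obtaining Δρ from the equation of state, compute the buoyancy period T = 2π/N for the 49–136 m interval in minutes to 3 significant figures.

24.8 min

ΔT = +2.2 K, ΔS = +0.82 psu (deep − shallow).
Δρ/ρ₀ = −αΔT + βΔS = -5.06 × 10⁻⁴ + 6.642 × 10⁻⁴ = 1.582 × 10⁻⁴, so Δρ ≈ 0.1623 kg m⁻³.
N² = (g/ρ₀)·Δρ/Δz = g·(Δρ/ρ₀)/Δz = 9.8 × 1.582 × 10⁻⁴ / 87 = 1.7820 × 10⁻⁵ s⁻².
N = √(1.7820 × 10⁻⁵) = 4.2214 × 10⁻³ rad s⁻¹ → T = 2π/N = 1.4884 × 10³ s = 24.807 min ≈ 24.8 min.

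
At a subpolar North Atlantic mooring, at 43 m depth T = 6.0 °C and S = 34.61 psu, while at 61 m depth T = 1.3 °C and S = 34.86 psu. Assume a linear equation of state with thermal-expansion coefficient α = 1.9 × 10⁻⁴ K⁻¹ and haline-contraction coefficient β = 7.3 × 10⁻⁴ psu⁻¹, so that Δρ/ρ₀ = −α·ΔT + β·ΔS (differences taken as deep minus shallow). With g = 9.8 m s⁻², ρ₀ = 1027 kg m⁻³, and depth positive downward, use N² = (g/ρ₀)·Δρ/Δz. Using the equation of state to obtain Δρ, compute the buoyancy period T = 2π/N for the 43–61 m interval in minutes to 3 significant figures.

4.33 min

ΔT = -4.7 K, ΔS = +0.25 psu (deep − shallow).
Δρ/ρ₀ = −αΔT + βΔS = 8.93 × 10⁻⁴ + 1.825 × 10⁻⁴ = 1.0755 × 10⁻³, so Δρ ≈ 1.105 kg m⁻³.
N² = (g/ρ₀)·Δρ/Δz = g·(Δρ/ρ₀)/Δz = 9.8 × 1.0755 × 10⁻³ / 18 = 5.8555 × 10⁻⁴ s⁻².
N = √(5.8555 × 10⁻⁴) = 0.024198 rad s⁻¹ → T = 2π/N = 259.66 s = 4.3277 min ≈ 4.33 min.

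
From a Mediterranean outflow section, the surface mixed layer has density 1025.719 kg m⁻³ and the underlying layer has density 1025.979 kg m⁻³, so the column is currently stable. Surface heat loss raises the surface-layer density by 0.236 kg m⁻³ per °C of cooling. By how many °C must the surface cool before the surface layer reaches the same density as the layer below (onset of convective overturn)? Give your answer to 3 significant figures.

Density deficit of the surface layer: 1025.979 − 1025.719 = 0.26 kg m⁻³.
Required change = 0.26 / 0.236 = 1.10 °C.

1.10 °C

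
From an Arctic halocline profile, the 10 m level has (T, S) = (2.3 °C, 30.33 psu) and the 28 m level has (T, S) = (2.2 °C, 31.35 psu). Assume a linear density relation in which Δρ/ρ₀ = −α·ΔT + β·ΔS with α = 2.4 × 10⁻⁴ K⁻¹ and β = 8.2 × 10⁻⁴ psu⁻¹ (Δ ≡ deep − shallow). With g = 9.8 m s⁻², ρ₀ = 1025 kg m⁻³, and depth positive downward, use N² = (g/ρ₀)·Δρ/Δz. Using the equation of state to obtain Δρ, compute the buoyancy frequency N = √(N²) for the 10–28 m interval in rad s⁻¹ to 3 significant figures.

0.0216 rad s⁻¹

ΔT = -0.1 K, ΔS = +1.02 psu (deep − shallow).
Δρ/ρ₀ = −αΔT + βΔS = 2.40 × 10⁻⁵ + 8.364 × 10⁻⁴ = 8.604 × 10⁻⁴, so Δρ ≈ 0.8819 kg m⁻³.
N² = (g/ρ₀)·Δρ/Δz = g·(Δρ/ρ₀)/Δz = 9.8 × 8.604 × 10⁻⁴ / 18 = 4.6844 × 10⁻⁴ s⁻².
N = √(4.6844 × 10⁻⁴) = 0.021643 rad s⁻¹ ≈ 0.0216 rad s⁻¹.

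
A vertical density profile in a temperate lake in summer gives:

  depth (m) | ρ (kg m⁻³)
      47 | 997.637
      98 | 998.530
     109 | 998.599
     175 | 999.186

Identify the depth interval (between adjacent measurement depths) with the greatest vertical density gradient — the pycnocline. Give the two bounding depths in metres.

Compute the density gradient over each adjacent pair:
  47–98 m: Δρ/Δz = 0.893/51 = 0.018 kg m⁻⁴
  98–109 m: Δρ/Δz = 0.069/11 = 6.3 × 10⁻³ kg m⁻⁴
  109–175 m: Δρ/Δz = 0.587/66 = 8.9 × 10⁻³ kg m⁻⁴
The largest gradient is in the 47–98 m interval — the pycnocline.

47–98 m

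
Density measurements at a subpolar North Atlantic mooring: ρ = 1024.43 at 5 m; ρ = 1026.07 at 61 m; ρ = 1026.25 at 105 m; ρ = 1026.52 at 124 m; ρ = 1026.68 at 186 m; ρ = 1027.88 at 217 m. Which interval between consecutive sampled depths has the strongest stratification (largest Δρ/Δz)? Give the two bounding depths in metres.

186–217 m

Compute the density gradient over each adjacent pair:
  5–61 m: Δρ/Δz = 1.64/56 = 0.029 kg m⁻⁴
  61–105 m: Δρ/Δz = 0.18/44 = 4.1 × 10⁻³ kg m⁻⁴
  105–124 m: Δρ/Δz = 0.27/19 = 0.014 kg m⁻⁴
  124–186 m: Δρ/Δz = 0.16/62 = 2.6 × 10⁻³ kg m⁻⁴
  186–217 m: Δρ/Δz = 1.20/31 = 0.039 kg m⁻⁴
The largest gradient is in the 186–217 m interval — the pycnocline.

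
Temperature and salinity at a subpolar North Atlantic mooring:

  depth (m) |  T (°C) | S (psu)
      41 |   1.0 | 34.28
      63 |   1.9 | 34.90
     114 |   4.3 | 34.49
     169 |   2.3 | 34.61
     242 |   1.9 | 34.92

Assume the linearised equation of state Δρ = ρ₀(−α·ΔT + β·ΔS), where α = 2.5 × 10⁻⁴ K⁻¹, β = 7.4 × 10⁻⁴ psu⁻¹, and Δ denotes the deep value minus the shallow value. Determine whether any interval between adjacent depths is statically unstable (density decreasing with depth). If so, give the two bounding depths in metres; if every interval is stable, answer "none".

63–114 m

Evaluate Δρ/ρ₀ = −αΔT + βΔS across each adjacent pair:
  41–63 m: −αΔT+βΔS = −(2.5 × 10⁻⁴)(+0.9)+(7.4 × 10⁻⁴)(+0.62) = 2.3 × 10⁻⁴ → stable
  63–114 m: −αΔT+βΔS = −(2.5 × 10⁻⁴)(+2.4)+(7.4 × 10⁻⁴)(-0.41) = -9.0 × 10⁻⁴ → UNSTABLE
  114–169 m: −αΔT+βΔS = −(2.5 × 10⁻⁴)(-2.0)+(7.4 × 10⁻⁴)(+0.12) = 5.9 × 10⁻⁴ → stable
  169–242 m: −αΔT+βΔS = −(2.5 × 10⁻⁴)(-0.4)+(7.4 × 10⁻⁴)(+0.31) = 3.3 × 10⁻⁴ → stable
The 63–114 m interval has Δρ < 0: lighter water underlies denser water.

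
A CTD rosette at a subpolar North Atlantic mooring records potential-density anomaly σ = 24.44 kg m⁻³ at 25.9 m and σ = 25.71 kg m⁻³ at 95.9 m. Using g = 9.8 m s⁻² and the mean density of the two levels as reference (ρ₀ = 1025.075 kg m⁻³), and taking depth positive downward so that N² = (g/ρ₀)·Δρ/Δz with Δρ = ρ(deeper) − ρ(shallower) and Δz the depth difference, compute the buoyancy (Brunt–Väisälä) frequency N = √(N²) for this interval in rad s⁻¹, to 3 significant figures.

0.0132 rad s⁻¹

Δρ = 1025.71 − 1024.44 = 1.27 kg m⁻³ over Δz = 95.9 − 25.9 = 70 m.
N² = (9.8/1025.075) × (1.27/70) = 1.7345 × 10⁻⁴ s⁻².
N = √(1.7345 × 10⁻⁴) = 0.013170 rad s⁻¹ ≈ 0.0132 rad s⁻¹.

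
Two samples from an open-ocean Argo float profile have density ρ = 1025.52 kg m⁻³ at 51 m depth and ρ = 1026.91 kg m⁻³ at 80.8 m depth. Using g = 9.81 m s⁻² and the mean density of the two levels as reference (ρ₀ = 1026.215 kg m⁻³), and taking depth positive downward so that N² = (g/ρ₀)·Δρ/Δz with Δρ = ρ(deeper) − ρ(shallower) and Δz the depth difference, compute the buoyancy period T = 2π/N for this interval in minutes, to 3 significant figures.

4.96 min

Δρ = 1026.91 − 1025.52 = 1.39 kg m⁻³ over Δz = 80.8 − 51 = 29.8 m.
N² = (9.81/1026.215) × (1.39/29.8) = 4.4589 × 10⁻⁴ s⁻².
N = √(4.4589 × 10⁻⁴) = 0.021116 rad s⁻¹, so T = 2π/N = 297.56 s = 4.9593 min ≈ 4.96 min.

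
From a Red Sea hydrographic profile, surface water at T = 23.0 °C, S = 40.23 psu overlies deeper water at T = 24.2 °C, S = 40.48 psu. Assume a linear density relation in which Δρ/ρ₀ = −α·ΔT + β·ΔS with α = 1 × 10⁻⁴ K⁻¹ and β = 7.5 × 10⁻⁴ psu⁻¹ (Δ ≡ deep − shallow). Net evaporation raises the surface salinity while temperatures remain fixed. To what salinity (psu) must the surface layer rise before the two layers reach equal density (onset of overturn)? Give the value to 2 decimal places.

40.32 psu

Neutral buoyancy requires −α(T_deep − T_surf) + β(S_deep − S_surf′) = 0.
S_surf′ = S_deep − (α/β)·ΔT = 40.48 − (1 × 10⁻⁴/7.5 × 10⁻⁴)·(+1.2) = 40.3200 psu.
Increase required: 40.3200 − 40.23 = 0.0900 psu.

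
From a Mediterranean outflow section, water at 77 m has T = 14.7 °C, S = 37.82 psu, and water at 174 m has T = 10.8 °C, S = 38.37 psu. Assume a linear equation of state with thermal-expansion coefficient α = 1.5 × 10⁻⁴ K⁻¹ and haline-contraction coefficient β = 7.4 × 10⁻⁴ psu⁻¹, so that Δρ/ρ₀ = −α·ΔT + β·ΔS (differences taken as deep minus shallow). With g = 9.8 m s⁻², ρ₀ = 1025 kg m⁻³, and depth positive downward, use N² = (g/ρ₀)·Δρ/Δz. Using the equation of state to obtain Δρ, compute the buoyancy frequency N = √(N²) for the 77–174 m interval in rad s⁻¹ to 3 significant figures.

ΔT = -3.9 K, ΔS = +0.55 psu (deep − shallow).
Δρ/ρ₀ = −αΔT + βΔS = 5.85 × 10⁻⁴ + 4.07 × 10⁻⁴ = 9.92 × 10⁻⁴, so Δρ ≈ 1.017 kg m⁻³.
N² = (g/ρ₀)·Δρ/Δz = g·(Δρ/ρ₀)/Δz = 9.8 × 9.92 × 10⁻⁴ / 97 = 1.0022 × 10⁻⁴ s⁻².
N = √(1.0022 × 10⁻⁴) = 0.010011 rad s⁻¹ ≈ 0.0100 rad s⁻¹.

0.0100 rad s⁻¹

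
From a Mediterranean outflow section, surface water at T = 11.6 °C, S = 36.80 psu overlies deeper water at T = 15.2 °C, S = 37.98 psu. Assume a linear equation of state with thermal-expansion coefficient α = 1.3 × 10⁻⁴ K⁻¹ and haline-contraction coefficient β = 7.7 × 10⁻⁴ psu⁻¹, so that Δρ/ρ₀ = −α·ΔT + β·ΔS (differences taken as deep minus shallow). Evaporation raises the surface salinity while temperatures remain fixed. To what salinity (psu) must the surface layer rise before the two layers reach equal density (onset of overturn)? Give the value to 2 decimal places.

Neutral buoyancy requires −α(T_deep − T_surf) + β(S_deep − S_surf′) = 0.
S_surf′ = S_deep − (α/β)·ΔT = 37.98 − (1.3 × 10⁻⁴/7.7 × 10⁻⁴)·(+3.6) = 37.3722 psu.
Increase required: 37.3722 − 36.80 = 0.5722 psu.

37.37 psu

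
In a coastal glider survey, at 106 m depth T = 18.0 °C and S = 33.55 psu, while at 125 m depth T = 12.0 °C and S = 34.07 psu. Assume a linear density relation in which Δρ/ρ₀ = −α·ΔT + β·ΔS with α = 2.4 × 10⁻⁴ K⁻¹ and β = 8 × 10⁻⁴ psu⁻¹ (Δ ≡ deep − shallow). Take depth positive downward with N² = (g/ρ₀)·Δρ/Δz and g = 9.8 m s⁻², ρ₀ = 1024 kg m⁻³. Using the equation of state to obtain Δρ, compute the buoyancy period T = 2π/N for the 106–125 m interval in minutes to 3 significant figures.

3.38 min

ΔT = -6.0 K, ΔS = +0.52 psu (deep − shallow).
Δρ/ρ₀ = −αΔT + βΔS = 1.44 × 10⁻³ + 4.16 × 10⁻⁴ = 1.856 × 10⁻³, so Δρ ≈ 1.901 kg m⁻³.
N² = (g/ρ₀)·Δρ/Δz = g·(Δρ/ρ₀)/Δz = 9.8 × 1.856 × 10⁻³ / 19 = 9.5731 × 10⁻⁴ s⁻².
N = √(9.5731 × 10⁻⁴) = 0.030940 rad s⁻¹ → T = 2π/N = 203.08 s = 3.3847 min ≈ 3.38 min.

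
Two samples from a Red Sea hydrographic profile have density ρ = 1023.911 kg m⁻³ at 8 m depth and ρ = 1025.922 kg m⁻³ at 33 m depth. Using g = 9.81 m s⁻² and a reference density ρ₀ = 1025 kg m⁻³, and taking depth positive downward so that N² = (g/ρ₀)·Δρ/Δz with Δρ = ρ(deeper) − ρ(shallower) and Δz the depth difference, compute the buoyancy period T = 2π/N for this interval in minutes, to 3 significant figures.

3.77 min

Δρ = 1025.922 − 1023.911 = 2.011 kg m⁻³ over Δz = 33 − 8 = 25 m.
N² = (9.81/1025) × (2.011/25) = 7.6987 × 10⁻⁴ s⁻².
N = √(7.6987 × 10⁻⁴) = 0.027747 rad s⁻¹, so T = 2π/N = 226.45 s = 3.7742 min ≈ 3.77 min.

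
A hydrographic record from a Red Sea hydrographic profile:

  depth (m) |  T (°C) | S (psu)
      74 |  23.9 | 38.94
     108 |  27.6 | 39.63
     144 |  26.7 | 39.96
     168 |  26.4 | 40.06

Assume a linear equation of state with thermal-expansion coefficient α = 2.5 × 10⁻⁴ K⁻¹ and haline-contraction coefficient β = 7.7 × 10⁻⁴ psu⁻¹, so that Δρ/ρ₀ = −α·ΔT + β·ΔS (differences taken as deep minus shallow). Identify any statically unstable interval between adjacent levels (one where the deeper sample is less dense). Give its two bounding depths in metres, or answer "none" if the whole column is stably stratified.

74–108 m

Evaluate Δρ/ρ₀ = −αΔT + βΔS across each adjacent pair:
  74–108 m: −αΔT+βΔS = −(2.5 × 10⁻⁴)(+3.7)+(7.7 × 10⁻⁴)(+0.69) = -3.9 × 10⁻⁴ → UNSTABLE
  108–144 m: −αΔT+βΔS = −(2.5 × 10⁻⁴)(-0.9)+(7.7 × 10⁻⁴)(+0.33) = 4.8 × 10⁻⁴ → stable
  144–168 m: −αΔT+βΔS = −(2.5 × 10⁻⁴)(-0.3)+(7.7 × 10⁻⁴)(+0.10) = 1.5 × 10⁻⁴ → stable
The 74–108 m interval has Δρ < 0: lighter water underlies denser water.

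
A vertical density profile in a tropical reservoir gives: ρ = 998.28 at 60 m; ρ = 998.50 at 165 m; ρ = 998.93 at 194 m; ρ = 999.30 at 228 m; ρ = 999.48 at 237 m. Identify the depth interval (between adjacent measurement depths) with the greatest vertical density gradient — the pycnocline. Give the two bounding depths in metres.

228–237 m

Compute the density gradient over each adjacent pair:
  60–165 m: Δρ/Δz = 0.22/105 = 2.1 × 10⁻³ kg m⁻⁴
  165–194 m: Δρ/Δz = 0.43/29 = 0.015 kg m⁻⁴
  194–228 m: Δρ/Δz = 0.37/34 = 0.011 kg m⁻⁴
  228–237 m: Δρ/Δz = 0.18/9 = 0.020 kg m⁻⁴
The largest gradient is in the 228–237 m interval — the pycnocline.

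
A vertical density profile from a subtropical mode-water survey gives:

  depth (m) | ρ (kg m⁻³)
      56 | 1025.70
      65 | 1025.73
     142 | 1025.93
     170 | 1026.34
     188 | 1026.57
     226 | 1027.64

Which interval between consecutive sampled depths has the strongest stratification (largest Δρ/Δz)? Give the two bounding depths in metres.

188–226 m

Compute the density gradient over each adjacent pair:
  56–65 m: Δρ/Δz = 0.03/9 = 3.3 × 10⁻³ kg m⁻⁴
  65–142 m: Δρ/Δz = 0.20/77 = 2.6 × 10⁻³ kg m⁻⁴
  142–170 m: Δρ/Δz = 0.41/28 = 0.015 kg m⁻⁴
  170–188 m: Δρ/Δz = 0.23/18 = 0.013 kg m⁻⁴
  188–226 m: Δρ/Δz = 1.07/38 = 0.028 kg m⁻⁴
The largest gradient is in the 188–226 m interval — the pycnocline.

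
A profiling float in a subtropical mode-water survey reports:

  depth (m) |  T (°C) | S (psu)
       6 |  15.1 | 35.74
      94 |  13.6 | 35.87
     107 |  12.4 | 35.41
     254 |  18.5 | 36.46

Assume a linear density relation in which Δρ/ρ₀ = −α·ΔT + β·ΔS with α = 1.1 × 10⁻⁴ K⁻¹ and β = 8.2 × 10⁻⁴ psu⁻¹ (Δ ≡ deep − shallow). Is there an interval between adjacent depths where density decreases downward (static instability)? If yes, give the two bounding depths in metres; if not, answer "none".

94–107 m

Evaluate Δρ/ρ₀ = −αΔT + βΔS across each adjacent pair:
  6–94 m: −αΔT+βΔS = −(1.1 × 10⁻⁴)(-1.5)+(8.2 × 10⁻⁴)(+0.13) = 2.7 × 10⁻⁴ → stable
  94–107 m: −αΔT+βΔS = −(1.1 × 10⁻⁴)(-1.2)+(8.2 × 10⁻⁴)(-0.46) = -2.5 × 10⁻⁴ → UNSTABLE
  107–254 m: −αΔT+βΔS = −(1.1 × 10⁻⁴)(+6.1)+(8.2 × 10⁻⁴)(+1.05) = 1.9 × 10⁻⁴ → stable
The 94–107 m interval has Δρ < 0: lighter water underlies denser water.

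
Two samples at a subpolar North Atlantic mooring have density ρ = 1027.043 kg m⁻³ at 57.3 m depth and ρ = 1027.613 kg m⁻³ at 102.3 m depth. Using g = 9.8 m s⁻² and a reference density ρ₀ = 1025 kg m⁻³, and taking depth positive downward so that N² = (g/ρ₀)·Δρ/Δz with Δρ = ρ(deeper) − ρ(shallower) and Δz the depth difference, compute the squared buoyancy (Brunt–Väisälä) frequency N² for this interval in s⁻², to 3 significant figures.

Δρ = 1027.613 − 1027.043 = 0.570 kg m⁻³ over Δz = 102.3 − 57.3 = 45 m.
N² = (9.8/1025) × (0.570/45) = 1.2111 × 10⁻⁴ s⁻² ≈ 1.21 × 10⁻⁴ s⁻².

1.21 × 10⁻⁴ s⁻²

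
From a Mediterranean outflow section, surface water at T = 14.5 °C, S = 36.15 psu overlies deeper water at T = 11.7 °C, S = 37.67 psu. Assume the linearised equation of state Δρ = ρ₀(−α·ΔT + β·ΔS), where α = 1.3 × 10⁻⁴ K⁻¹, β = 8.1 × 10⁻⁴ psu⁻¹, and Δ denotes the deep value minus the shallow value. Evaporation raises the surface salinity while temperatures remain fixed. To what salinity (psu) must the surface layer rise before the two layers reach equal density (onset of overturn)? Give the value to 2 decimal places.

Neutral buoyancy requires −α(T_deep − T_surf) + β(S_deep − S_surf′) = 0.
S_surf′ = S_deep − (α/β)·ΔT = 37.67 − (1.3 × 10⁻⁴/8.1 × 10⁻⁴)·(-2.8) = 38.1194 psu.
Increase required: 38.1194 − 36.15 = 1.9694 psu.

38.12 psu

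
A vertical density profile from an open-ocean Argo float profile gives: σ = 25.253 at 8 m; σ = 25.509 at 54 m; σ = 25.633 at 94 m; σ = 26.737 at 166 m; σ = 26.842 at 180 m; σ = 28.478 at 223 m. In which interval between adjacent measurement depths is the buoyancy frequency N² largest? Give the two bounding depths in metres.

Compute the density gradient over each adjacent pair:
  8–54 m: Δρ/Δz = 0.256/46 = 5.6 × 10⁻³ kg m⁻⁴
  54–94 m: Δρ/Δz = 0.124/40 = 3.1 × 10⁻³ kg m⁻⁴
  94–166 m: Δρ/Δz = 1.104/72 = 0.015 kg m⁻⁴
  166–180 m: Δρ/Δz = 0.105/14 = 7.5 × 10⁻³ kg m⁻⁴
  180–223 m: Δρ/Δz = 1.636/43 = 0.038 kg m⁻⁴
The largest gradient is in the 180–223 m interval — the pycnocline.

180–223 m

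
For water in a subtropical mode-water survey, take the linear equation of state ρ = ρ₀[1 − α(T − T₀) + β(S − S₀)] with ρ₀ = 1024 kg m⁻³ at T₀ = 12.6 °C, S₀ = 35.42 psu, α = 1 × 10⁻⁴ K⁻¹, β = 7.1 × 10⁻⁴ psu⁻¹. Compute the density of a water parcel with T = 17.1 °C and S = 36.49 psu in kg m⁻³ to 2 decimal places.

1024.32 kg m⁻³

T − T₀ = +4.5 K, S − S₀ = +1.07 psu.
Bracket = 1 − α·(+4.5) + β·(+1.07) = 1 + (3.097 × 10⁻⁴) = 1.0003097.
ρ = 1024 × 1.0003097 = 1024.32 kg m⁻³.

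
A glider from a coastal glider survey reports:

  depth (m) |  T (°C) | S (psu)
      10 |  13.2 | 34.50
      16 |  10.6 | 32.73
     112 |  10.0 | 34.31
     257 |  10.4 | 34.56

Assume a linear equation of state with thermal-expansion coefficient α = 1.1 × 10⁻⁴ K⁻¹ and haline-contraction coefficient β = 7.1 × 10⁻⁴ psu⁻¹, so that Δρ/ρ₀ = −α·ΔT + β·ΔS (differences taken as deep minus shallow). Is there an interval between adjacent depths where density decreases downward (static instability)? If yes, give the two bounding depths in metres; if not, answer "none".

Evaluate Δρ/ρ₀ = −αΔT + βΔS across each adjacent pair:
  10–16 m: −αΔT+βΔS = −(1.1 × 10⁻⁴)(-2.6)+(7.1 × 10⁻⁴)(-1.77) = -9.7 × 10⁻⁴ → UNSTABLE
  16–112 m: −αΔT+βΔS = −(1.1 × 10⁻⁴)(-0.6)+(7.1 × 10⁻⁴)(+1.58) = 1.2 × 10⁻³ → stable
  112–257 m: −αΔT+βΔS = −(1.1 × 10⁻⁴)(+0.4)+(7.1 × 10⁻⁴)(+0.25) = 1.3 × 10⁻⁴ → stable
The 10–16 m interval has Δρ < 0: lighter water underlies denser water.

10–16 m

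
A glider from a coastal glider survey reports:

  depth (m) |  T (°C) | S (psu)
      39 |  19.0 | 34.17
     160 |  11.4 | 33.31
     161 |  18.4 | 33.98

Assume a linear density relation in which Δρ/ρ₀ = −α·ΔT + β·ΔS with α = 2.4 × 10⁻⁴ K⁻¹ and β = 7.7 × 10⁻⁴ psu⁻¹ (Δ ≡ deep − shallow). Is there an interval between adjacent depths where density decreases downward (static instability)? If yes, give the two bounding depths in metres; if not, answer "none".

160–161 m

Evaluate Δρ/ρ₀ = −αΔT + βΔS across each adjacent pair:
  39–160 m: −αΔT+βΔS = −(2.4 × 10⁻⁴)(-7.6)+(7.7 × 10⁻⁴)(-0.86) = 1.2 × 10⁻³ → stable
  160–161 m: −αΔT+βΔS = −(2.4 × 10⁻⁴)(+7.0)+(7.7 × 10⁻⁴)(+0.67) = -1.2 × 10⁻³ → UNSTABLE
The 160–161 m interval has Δρ < 0: lighter water underlies denser water.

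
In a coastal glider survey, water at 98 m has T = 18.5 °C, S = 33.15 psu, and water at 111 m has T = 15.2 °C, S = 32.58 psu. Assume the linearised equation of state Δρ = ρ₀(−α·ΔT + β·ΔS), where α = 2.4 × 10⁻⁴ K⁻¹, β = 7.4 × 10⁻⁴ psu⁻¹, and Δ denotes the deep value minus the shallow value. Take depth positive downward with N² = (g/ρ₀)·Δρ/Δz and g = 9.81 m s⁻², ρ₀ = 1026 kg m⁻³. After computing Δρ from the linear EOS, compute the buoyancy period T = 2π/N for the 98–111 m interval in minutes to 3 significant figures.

ΔT = -3.3 K, ΔS = -0.57 psu (deep − shallow).
Δρ/ρ₀ = −αΔT + βΔS = 7.92 × 10⁻⁴ − 4.218 × 10⁻⁴ = 3.702 × 10⁻⁴, so Δρ ≈ 0.3798 kg m⁻³.
N² = (g/ρ₀)·Δρ/Δz = g·(Δρ/ρ₀)/Δz = 9.81 × 3.702 × 10⁻⁴ / 13 = 2.7936 × 10⁻⁴ s⁻².
N = √(2.7936 × 10⁻⁴) = 0.016714 rad s⁻¹ → T = 2π/N = 375.92 s = 6.2653 min ≈ 6.27 min.

6.27 min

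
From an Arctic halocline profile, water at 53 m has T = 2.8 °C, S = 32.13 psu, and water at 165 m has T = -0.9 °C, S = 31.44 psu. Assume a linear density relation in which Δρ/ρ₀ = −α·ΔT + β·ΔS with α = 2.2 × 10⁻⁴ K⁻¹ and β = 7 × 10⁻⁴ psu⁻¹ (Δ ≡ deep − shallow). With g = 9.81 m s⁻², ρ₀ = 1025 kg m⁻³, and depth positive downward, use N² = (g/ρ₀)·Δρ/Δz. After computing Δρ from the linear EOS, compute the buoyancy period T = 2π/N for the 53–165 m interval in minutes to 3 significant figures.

ΔT = -3.7 K, ΔS = -0.69 psu (deep − shallow).
Δρ/ρ₀ = −αΔT + βΔS = 8.14 × 10⁻⁴ − 4.83 × 10⁻⁴ = 3.31 × 10⁻⁴, so Δρ ≈ 0.3393 kg m⁻³.
N² = (g/ρ₀)·Δρ/Δz = g·(Δρ/ρ₀)/Δz = 9.81 × 3.31 × 10⁻⁴ / 112 = 2.8992 × 10⁻⁵ s⁻².
N = √(2.8992 × 10⁻⁵) = 5.3844 × 10⁻³ rad s⁻¹ → T = 2π/N = 1.1669 × 10³ s = 19.448 min ≈ 19.4 min.

19.4 min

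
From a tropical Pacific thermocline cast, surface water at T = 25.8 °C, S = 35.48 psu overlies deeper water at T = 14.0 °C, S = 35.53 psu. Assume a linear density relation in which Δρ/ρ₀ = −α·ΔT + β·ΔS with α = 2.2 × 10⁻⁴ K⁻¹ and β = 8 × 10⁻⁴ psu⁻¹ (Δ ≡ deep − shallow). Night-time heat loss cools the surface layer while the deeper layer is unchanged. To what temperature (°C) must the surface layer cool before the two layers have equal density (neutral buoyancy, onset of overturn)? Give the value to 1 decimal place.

13.8 °C

Neutral buoyancy requires Δρ = 0, i.e. −α(T_deep − T_surf′) + β(S_deep − S_surf) = 0.
T_surf′ = T_deep − (β/α)·ΔS = 14.0 − (8 × 10⁻⁴/2.2 × 10⁻⁴)·(+0.05) = 13.818 °C.
Cooling required: 25.8 − (13.818) = 11.982 °C.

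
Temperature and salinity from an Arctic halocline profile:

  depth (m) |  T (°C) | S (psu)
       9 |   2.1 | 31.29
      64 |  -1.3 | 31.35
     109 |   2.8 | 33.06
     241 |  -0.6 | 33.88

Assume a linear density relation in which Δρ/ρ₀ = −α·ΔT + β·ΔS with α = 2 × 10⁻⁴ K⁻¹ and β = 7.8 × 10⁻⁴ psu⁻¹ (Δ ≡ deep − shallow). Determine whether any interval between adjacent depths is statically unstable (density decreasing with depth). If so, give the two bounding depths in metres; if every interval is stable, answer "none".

Evaluate Δρ/ρ₀ = −αΔT + βΔS across each adjacent pair:
  9–64 m: −αΔT+βΔS = −(2 × 10⁻⁴)(-3.4)+(7.8 × 10⁻⁴)(+0.06) = 7.3 × 10⁻⁴ → stable
  64–109 m: −αΔT+βΔS = −(2 × 10⁻⁴)(+4.1)+(7.8 × 10⁻⁴)(+1.71) = 5.1 × 10⁻⁴ → stable
  109–241 m: −αΔT+βΔS = −(2 × 10⁻⁴)(-3.4)+(7.8 × 10⁻⁴)(+0.82) = 1.3 × 10⁻³ → stable
Every interval has Δρ > 0: the column is stably stratified throughout.

none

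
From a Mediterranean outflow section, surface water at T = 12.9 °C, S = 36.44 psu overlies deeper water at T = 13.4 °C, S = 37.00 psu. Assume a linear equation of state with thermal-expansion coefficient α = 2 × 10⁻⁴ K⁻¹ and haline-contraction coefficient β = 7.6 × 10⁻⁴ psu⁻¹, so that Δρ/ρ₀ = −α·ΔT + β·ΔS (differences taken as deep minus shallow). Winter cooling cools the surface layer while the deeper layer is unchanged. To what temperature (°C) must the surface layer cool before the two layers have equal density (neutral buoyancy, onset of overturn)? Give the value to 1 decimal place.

11.3 °C

Neutral buoyancy requires Δρ = 0, i.e. −α(T_deep − T_surf′) + β(S_deep − S_surf) = 0.
T_surf′ = T_deep − (β/α)·ΔS = 13.4 − (7.6 × 10⁻⁴/2 × 10⁻⁴)·(+0.56) = 11.272 °C.
Cooling required: 12.9 − (11.272) = 1.628 °C.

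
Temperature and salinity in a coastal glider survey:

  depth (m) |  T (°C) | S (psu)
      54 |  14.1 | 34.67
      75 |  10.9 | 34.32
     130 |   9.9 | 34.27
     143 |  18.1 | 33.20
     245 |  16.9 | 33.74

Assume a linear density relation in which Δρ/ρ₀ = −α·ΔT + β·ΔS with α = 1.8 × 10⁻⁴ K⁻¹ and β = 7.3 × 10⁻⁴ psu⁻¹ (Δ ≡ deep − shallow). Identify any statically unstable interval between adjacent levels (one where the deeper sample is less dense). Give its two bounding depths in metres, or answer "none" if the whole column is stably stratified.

Evaluate Δρ/ρ₀ = −αΔT + βΔS across each adjacent pair:
  54–75 m: −αΔT+βΔS = −(1.8 × 10⁻⁴)(-3.2)+(7.3 × 10⁻⁴)(-0.35) = 3.2 × 10⁻⁴ → stable
  75–130 m: −αΔT+βΔS = −(1.8 × 10⁻⁴)(-1.0)+(7.3 × 10⁻⁴)(-0.05) = 1.4 × 10⁻⁴ → stable
  130–143 m: −αΔT+βΔS = −(1.8 × 10⁻⁴)(+8.2)+(7.3 × 10⁻⁴)(-1.07) = -2.3 × 10⁻³ → UNSTABLE
  143–245 m: −αΔT+βΔS = −(1.8 × 10⁻⁴)(-1.2)+(7.3 × 10⁻⁴)(+0.54) = 6.1 × 10⁻⁴ → stable
The 130–143 m interval has Δρ < 0: lighter water underlies denser water.

130–143 m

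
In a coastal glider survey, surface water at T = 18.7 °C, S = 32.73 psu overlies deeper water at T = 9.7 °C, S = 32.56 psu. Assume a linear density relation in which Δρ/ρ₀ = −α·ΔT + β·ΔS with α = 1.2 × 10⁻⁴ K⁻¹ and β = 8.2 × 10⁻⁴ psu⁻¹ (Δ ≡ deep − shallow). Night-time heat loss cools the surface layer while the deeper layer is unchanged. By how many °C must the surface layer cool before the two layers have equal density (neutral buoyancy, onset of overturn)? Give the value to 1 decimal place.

Neutral buoyancy requires Δρ = 0, i.e. −α(T_deep − T_surf′) + β(S_deep − S_surf) = 0.
T_surf′ = T_deep − (β/α)·ΔS = 9.7 − (8.2 × 10⁻⁴/1.2 × 10⁻⁴)·(-0.17) = 10.862 °C.
Cooling required: 18.7 − (10.862) = 7.838 °C.

7.8 °C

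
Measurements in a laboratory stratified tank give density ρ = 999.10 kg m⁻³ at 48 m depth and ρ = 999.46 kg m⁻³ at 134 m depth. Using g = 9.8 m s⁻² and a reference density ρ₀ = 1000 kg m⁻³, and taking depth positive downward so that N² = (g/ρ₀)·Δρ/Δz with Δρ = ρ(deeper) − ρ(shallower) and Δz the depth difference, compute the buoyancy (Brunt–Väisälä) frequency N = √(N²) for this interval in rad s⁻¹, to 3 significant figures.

6.40 × 10⁻³ rad s⁻¹

Δρ = 999.46 − 999.10 = 0.36 kg m⁻³ over Δz = 134 − 48 = 86 m.
N² = (9.8/1000) × (0.36/86) = 4.1023 × 10⁻⁵ s⁻².
N = √(4.1023 × 10⁻⁵) = 6.4049 × 10⁻³ rad s⁻¹ ≈ 6.40 × 10⁻³ rad s⁻¹.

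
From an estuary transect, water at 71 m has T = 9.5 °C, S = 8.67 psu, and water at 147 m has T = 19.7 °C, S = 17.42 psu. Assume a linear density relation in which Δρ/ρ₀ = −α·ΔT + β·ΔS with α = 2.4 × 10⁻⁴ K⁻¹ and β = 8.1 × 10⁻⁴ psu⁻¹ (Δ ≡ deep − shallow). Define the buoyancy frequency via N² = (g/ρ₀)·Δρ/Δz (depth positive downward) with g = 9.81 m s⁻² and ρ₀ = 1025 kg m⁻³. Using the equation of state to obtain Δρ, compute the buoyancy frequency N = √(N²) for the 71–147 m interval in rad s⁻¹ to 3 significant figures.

ΔT = +10.2 K, ΔS = +8.75 psu (deep − shallow).
Δρ/ρ₀ = −αΔT + βΔS = -2.448 × 10⁻³ + 7.0875 × 10⁻³ = 4.6395 × 10⁻³, so Δρ ≈ 4.755 kg m⁻³.
N² = (g/ρ₀)·Δρ/Δz = g·(Δρ/ρ₀)/Δz = 9.81 × 4.6395 × 10⁻³ / 76 = 5.9886 × 10⁻⁴ s⁻².
N = √(5.9886 × 10⁻⁴) = 0.024472 rad s⁻¹ ≈ 0.0245 rad s⁻¹.

0.0245 rad s⁻¹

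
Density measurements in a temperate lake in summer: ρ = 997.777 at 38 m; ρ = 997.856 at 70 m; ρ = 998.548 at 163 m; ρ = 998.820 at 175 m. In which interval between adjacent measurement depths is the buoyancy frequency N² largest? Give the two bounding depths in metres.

163–175 m

Compute the density gradient over each adjacent pair:
  38–70 m: Δρ/Δz = 0.079/32 = 2.5 × 10⁻³ kg m⁻⁴
  70–163 m: Δρ/Δz = 0.692/93 = 7.4 × 10⁻³ kg m⁻⁴
  163–175 m: Δρ/Δz = 0.272/12 = 0.023 kg m⁻⁴
The largest gradient is in the 163–175 m interval — the pycnocline.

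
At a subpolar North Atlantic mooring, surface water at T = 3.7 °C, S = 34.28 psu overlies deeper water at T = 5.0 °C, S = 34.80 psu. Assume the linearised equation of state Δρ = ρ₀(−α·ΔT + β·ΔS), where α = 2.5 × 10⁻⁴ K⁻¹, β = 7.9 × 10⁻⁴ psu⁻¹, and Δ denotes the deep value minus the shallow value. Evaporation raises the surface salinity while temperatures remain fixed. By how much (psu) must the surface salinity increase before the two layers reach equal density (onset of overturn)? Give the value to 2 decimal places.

0.11 psu

Neutral buoyancy requires −α(T_deep − T_surf) + β(S_deep − S_surf′) = 0.
S_surf′ = S_deep − (α/β)·ΔT = 34.80 − (2.5 × 10⁻⁴/7.9 × 10⁻⁴)·(+1.3) = 34.3886 psu.
Increase required: 34.3886 − 34.28 = 0.1086 psu.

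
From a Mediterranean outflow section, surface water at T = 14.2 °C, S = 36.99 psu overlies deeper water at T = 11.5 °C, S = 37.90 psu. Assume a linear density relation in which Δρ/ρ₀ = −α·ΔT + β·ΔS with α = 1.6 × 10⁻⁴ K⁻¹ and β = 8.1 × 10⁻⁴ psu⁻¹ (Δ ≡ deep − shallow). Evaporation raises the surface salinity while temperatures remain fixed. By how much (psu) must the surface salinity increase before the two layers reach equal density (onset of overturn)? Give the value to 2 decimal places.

1.44 psu

Neutral buoyancy requires −α(T_deep − T_surf) + β(S_deep − S_surf′) = 0.
S_surf′ = S_deep − (α/β)·ΔT = 37.90 − (1.6 × 10⁻⁴/8.1 × 10⁻⁴)·(-2.7) = 38.4333 psu.
Increase required: 38.4333 − 36.99 = 1.4433 psu.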